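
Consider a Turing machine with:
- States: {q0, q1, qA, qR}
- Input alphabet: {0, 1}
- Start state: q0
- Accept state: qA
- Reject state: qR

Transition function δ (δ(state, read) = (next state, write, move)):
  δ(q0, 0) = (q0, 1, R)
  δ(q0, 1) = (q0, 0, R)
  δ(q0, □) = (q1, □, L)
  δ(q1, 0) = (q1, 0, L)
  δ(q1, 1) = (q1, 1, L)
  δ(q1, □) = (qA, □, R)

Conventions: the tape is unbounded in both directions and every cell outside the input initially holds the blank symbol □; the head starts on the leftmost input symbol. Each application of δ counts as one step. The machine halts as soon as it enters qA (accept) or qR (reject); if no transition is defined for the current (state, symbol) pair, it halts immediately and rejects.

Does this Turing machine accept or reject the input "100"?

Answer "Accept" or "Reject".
Step 0: [q0]100 (head at position 0)
Step 1: δ(q0, 1) = (q0, 0, R)  ⊢  0[q0]00 (head at position 1)
Step 2: δ(q0, 0) = (q0, 1, R)  ⊢  01[q0]0 (head at position 2)
Step 3: δ(q0, 0) = (q0, 1, R)  ⊢  011[q0]□ (head at position 3)
Step 4: δ(q0, □) = (q1, □, L)  ⊢  01[q1]1□ (head at position 2)
Step 5: δ(q1, 1) = (q1, 1, L)  ⊢  0[q1]11□ (head at position 1)
Step 6: δ(q1, 1) = (q1, 1, L)  ⊢  [q1]011□ (head at position 0)
Step 7: δ(q1, 0) = (q1, 0, L)  ⊢  [q1]□011□ (head at position -1)
Step 8: δ(q1, □) = (qA, □, R)  ⊢  □[qA]011□ (head at position 0)
The machine is in qA, so it halts and accepts.

Final answer: Accept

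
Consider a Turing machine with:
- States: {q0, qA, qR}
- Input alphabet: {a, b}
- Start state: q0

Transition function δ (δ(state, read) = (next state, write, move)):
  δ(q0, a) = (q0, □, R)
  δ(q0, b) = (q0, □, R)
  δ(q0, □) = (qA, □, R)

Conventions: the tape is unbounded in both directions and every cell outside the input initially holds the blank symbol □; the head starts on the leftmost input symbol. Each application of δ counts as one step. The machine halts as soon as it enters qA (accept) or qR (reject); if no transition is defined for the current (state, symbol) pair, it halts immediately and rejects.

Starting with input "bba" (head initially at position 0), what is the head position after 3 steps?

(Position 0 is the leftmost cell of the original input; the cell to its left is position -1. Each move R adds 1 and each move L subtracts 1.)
Step 0: [q0]bba (head at position 0)
Step 1: δ(q0, b) = (q0, □, R)  ⊢  □[q0]ba (head at position 1)
Step 2: δ(q0, b) = (q0, □, R)  ⊢  □□[q0]a (head at position 2)
Step 3: δ(q0, a) = (q0, □, R)  ⊢  □□□[q0]□ (head at position 3)
Head position after 3 steps: 3

Final answer: Position 3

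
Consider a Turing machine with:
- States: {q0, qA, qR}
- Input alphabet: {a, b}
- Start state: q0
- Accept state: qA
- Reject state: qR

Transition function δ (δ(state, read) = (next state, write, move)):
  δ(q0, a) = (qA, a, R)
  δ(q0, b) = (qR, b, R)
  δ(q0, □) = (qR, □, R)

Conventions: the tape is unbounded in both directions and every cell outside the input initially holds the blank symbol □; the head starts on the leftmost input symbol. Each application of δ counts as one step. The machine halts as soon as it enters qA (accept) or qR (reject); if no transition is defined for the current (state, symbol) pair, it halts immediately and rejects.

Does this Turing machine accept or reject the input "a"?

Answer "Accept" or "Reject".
Step 0: [q0]a (head at position 0)
Step 1: δ(q0, a) = (qA, a, R)  ⊢  a[qA]□ (head at position 1)
The machine is in qA, so it halts and accepts.

Final answer: Accept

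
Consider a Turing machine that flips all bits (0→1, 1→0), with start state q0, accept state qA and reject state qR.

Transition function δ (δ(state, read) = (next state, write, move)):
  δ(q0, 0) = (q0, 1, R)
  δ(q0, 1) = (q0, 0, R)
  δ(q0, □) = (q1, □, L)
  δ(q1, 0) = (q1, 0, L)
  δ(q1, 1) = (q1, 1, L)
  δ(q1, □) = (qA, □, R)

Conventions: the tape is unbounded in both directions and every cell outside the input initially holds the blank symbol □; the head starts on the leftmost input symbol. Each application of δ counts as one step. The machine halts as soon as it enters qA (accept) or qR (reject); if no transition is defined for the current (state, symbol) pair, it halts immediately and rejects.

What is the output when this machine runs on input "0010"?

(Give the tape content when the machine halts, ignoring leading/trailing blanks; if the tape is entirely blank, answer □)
Step 0: [q0]0010 (head at position 0)
Step 1: δ(q0, 0) = (q0, 1, R)  ⊢  1[q0]010 (head at position 1)
Step 2: δ(q0, 0) = (q0, 1, R)  ⊢  11[q0]10 (head at position 2)
Step 3: δ(q0, 1) = (q0, 0, R)  ⊢  110[q0]0 (head at position 3)
Step 4: δ(q0, 0) = (q0, 1, R)  ⊢  1101[q0]□ (head at position 4)
Step 5: δ(q0, □) = (q1, □, L)  ⊢  110[q1]1□ (head at position 3)
Step 6: δ(q1, 1) = (q1, 1, L)  ⊢  11[q1]01□ (head at position 2)
Step 7: δ(q1, 0) = (q1, 0, L)  ⊢  1[q1]101□ (head at position 1)
Step 8: δ(q1, 1) = (q1, 1, L)  ⊢  [q1]1101□ (head at position 0)
Step 9: δ(q1, 1) = (q1, 1, L)  ⊢  [q1]□1101□ (head at position -1)
Step 10: δ(q1, □) = (qA, □, R)  ⊢  □[qA]1101□ (head at position 0)
The machine is in qA, so it halts and accepts.
Tape content when halted (ignoring surrounding blanks): 1101

Final answer: Output: 1101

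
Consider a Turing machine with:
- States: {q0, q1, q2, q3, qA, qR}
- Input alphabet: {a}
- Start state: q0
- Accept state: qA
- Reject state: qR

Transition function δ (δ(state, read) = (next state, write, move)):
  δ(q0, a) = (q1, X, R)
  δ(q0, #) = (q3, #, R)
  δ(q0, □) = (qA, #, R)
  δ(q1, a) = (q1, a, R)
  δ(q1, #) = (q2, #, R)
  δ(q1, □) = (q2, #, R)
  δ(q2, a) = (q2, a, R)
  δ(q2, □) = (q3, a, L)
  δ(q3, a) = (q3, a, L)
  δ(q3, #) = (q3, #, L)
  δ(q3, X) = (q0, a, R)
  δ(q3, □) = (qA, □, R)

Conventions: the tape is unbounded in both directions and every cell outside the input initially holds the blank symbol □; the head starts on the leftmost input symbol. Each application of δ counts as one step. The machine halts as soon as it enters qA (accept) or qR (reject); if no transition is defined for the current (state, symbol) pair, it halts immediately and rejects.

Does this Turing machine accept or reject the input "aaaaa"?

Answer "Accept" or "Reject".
Trace (configuration after each step, as tape_left[state]tape_right with head position):
Step 0: [q0]aaaaa (head at position 0)
Step 1: X[q1]aaaa (head 1)
Step 2: Xa[q1]aaa (head 2)
Step 3: Xaa[q1]aa (head 3)
Step 4: Xaaa[q1]a (head 4)
Step 5: Xaaaa[q1]□ (head 5)
Step 6: Xaaaa#[q2]□ (head 6)
Step 7: Xaaaa[q3]#a (head 5)
Step 8: Xaaa[q3]a#a (head 4)
Step 9: Xaa[q3]aa#a (head 3)
Step 10: Xa[q3]aaa#a (head 2)
Step 11: X[q3]aaaa#a (head 1)
Step 12: [q3]Xaaaa#a (head 0)
Step 13: a[q0]aaaa#a (head 1)
Step 14: aX[q1]aaa#a (head 2)
Step 15: aXa[q1]aa#a (head 3)
Step 16: aXaa[q1]a#a (head 4)
Step 17: aXaaa[q1]#a (head 5)
Step 18: aXaaa#[q2]a (head 6)
Step 19: aXaaa#a[q2]□ (head 7)
Step 20: aXaaa#[q3]aa (head 6)
Step 21: aXaaa[q3]#aa (head 5)
Step 22: aXaa[q3]a#aa (head 4)
Step 23: aXa[q3]aa#aa (head 3)
Step 24: aX[q3]aaa#aa (head 2)
Step 25: a[q3]Xaaa#aa (head 1)
Step 26: aa[q0]aaa#aa (head 2)
Step 27: aaX[q1]aa#aa (head 3)
Step 28: aaXa[q1]a#aa (head 4)
Step 29: aaXaa[q1]#aa (head 5)
Step 30: aaXaa#[q2]aa (head 6)
Step 31: aaXaa#a[q2]a (head 7)
Step 32: aaXaa#aa[q2]□ (head 8)
Step 33: aaXaa#a[q3]aa (head 7)
Step 34: aaXaa#[q3]aaa (head 6)
Step 35: aaXaa[q3]#aaa (head 5)
Step 36: aaXa[q3]a#aaa (head 4)
Step 37: aaX[q3]aa#aaa (head 3)
Step 38: aa[q3]Xaa#aaa (head 2)
Step 39: aaa[q0]aa#aaa (head 3)
Step 40: aaaX[q1]a#aaa (head 4)
Step 41: aaaXa[q1]#aaa (head 5)
Step 42: aaaXa#[q2]aaa (head 6)
Step 43: aaaXa#a[q2]aa (head 7)
Step 44: aaaXa#aa[q2]a (head 8)
Step 45: aaaXa#aaa[q2]□ (head 9)
Step 46: aaaXa#aa[q3]aa (head 8)
Step 47: aaaXa#a[q3]aaa (head 7)
Step 48: aaaXa#[q3]aaaa (head 6)
Step 49: aaaXa[q3]#aaaa (head 5)
Step 50: aaaX[q3]a#aaaa (head 4)
Step 51: aaa[q3]Xa#aaaa (head 3)
Step 52: aaaa[q0]a#aaaa (head 4)
Step 53: aaaaX[q1]#aaaa (head 5)
Step 54: aaaaX#[q2]aaaa (head 6)
Step 55: aaaaX#a[q2]aaa (head 7)
Step 56: aaaaX#aa[q2]aa (head 8)
Step 57: aaaaX#aaa[q2]a (head 9)
Step 58: aaaaX#aaaa[q2]□ (head 10)
Step 59: aaaaX#aaa[q3]aa (head 9)
Step 60: aaaaX#aa[q3]aaa (head 8)
Step 61: aaaaX#a[q3]aaaa (head 7)
Step 62: aaaaX#[q3]aaaaa (head 6)
Step 63: aaaaX[q3]#aaaaa (head 5)
Step 64: aaaa[q3]X#aaaaa (head 4)
Step 65: aaaaa[q0]#aaaaa (head 5)
Step 66: aaaaa#[q3]aaaaa (head 6)
Step 67: aaaaa[q3]#aaaaa (head 5)
Step 68: aaaa[q3]a#aaaaa (head 4)
Step 69: aaa[q3]aa#aaaaa (head 3)
Step 70: aa[q3]aaa#aaaaa (head 2)
Step 71: a[q3]aaaa#aaaaa (head 1)
Step 72: [q3]aaaaa#aaaaa (head 0)
Step 73: [q3]□aaaaa#aaaaa (head -1)
Step 74: □[qA]aaaaa#aaaaa (head 0)
The machine is in qA, so it halts and accepts.

Final answer: Accept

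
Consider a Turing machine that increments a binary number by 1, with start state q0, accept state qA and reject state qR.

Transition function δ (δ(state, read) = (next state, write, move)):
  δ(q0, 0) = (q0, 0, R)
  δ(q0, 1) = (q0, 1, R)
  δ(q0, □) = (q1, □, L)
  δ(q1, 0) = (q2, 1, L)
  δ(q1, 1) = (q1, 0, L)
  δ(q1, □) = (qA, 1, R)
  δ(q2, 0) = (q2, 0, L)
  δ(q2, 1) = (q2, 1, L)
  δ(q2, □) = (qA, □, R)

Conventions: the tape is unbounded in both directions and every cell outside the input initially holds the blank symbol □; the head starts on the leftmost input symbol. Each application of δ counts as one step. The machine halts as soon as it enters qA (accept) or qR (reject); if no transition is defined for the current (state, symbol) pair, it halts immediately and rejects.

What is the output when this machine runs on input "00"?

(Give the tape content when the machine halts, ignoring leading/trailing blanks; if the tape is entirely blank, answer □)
Step 0: [q0]00 (head at position 0)
Step 1: δ(q0, 0) = (q0, 0, R)  ⊢  0[q0]0 (head at position 1)
Step 2: δ(q0, 0) = (q0, 0, R)  ⊢  00[q0]□ (head at position 2)
Step 3: δ(q0, □) = (q1, □, L)  ⊢  0[q1]0□ (head at position 1)
Step 4: δ(q1, 0) = (q2, 1, L)  ⊢  [q2]01□ (head at position 0)
Step 5: δ(q2, 0) = (q2, 0, L)  ⊢  [q2]□01□ (head at position -1)
Step 6: δ(q2, □) = (qA, □, R)  ⊢  □[qA]01□ (head at position 0)
The machine is in qA, so it halts and accepts.
Tape content when halted (ignoring surrounding blanks): 01

Final answer: Output: 01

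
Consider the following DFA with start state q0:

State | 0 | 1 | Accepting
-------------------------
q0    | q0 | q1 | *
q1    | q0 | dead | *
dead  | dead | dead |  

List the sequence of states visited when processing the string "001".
q0 → q0 → q0 → q1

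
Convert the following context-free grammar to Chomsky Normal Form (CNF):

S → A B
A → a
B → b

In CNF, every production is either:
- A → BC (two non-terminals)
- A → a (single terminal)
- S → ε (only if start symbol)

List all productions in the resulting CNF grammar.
The grammar has no ε-productions or unit productions to eliminate.
S → A B is already in CNF (two non-terminals) – keep it.
A → a is already in CNF (single terminal) – keep it.
B → b is already in CNF (single terminal) – keep it.
Resulting CNF grammar (3 productions): A → a; B → b; S → A B

Final answer: A → a; B → b; S → A B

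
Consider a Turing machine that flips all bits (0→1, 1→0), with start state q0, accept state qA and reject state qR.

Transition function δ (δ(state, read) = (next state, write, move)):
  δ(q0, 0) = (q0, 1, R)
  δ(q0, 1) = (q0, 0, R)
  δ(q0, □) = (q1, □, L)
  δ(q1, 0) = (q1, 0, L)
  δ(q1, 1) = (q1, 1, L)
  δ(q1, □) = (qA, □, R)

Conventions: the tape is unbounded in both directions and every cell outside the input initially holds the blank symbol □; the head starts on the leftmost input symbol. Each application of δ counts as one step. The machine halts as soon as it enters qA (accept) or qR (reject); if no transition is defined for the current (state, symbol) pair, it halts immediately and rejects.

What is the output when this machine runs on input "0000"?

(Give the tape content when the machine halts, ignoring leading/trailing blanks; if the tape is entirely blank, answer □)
Step 0: [q0]0000 (head at position 0)
Step 1: δ(q0, 0) = (q0, 1, R)  ⊢  1[q0]000 (head at position 1)
Step 2: δ(q0, 0) = (q0, 1, R)  ⊢  11[q0]00 (head at position 2)
Step 3: δ(q0, 0) = (q0, 1, R)  ⊢  111[q0]0 (head at position 3)
Step 4: δ(q0, 0) = (q0, 1, R)  ⊢  1111[q0]□ (head at position 4)
Step 5: δ(q0, □) = (q1, □, L)  ⊢  111[q1]1□ (head at position 3)
Step 6: δ(q1, 1) = (q1, 1, L)  ⊢  11[q1]11□ (head at position 2)
Step 7: δ(q1, 1) = (q1, 1, L)  ⊢  1[q1]111□ (head at position 1)
Step 8: δ(q1, 1) = (q1, 1, L)  ⊢  [q1]1111□ (head at position 0)
Step 9: δ(q1, 1) = (q1, 1, L)  ⊢  [q1]□1111□ (head at position -1)
Step 10: δ(q1, □) = (qA, □, R)  ⊢  □[qA]1111□ (head at position 0)
The machine is in qA, so it halts and accepts.
Tape content when halted (ignoring surrounding blanks): 1111

Final answer: Output: 1111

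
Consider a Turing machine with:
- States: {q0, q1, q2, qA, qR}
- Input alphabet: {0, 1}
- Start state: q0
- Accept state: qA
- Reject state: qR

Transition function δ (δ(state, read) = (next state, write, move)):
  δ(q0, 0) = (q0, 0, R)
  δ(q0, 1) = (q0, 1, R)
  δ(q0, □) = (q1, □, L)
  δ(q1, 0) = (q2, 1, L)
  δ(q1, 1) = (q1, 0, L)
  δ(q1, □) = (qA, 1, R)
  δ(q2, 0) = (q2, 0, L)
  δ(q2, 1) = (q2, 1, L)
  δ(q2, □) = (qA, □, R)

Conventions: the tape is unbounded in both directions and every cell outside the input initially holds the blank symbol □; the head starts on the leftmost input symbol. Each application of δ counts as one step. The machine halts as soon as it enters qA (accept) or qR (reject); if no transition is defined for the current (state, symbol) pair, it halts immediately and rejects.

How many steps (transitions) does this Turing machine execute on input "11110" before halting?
Step 0: [q0]11110 (head at position 0)
Step 1: δ(q0, 1) = (q0, 1, R)  ⊢  1[q0]1110 (head at position 1)
Step 2: δ(q0, 1) = (q0, 1, R)  ⊢  11[q0]110 (head at position 2)
Step 3: δ(q0, 1) = (q0, 1, R)  ⊢  111[q0]10 (head at position 3)
Step 4: δ(q0, 1) = (q0, 1, R)  ⊢  1111[q0]0 (head at position 4)
Step 5: δ(q0, 0) = (q0, 0, R)  ⊢  11110[q0]□ (head at position 5)
Step 6: δ(q0, □) = (q1, □, L)  ⊢  1111[q1]0□ (head at position 4)
Step 7: δ(q1, 0) = (q2, 1, L)  ⊢  111[q2]11□ (head at position 3)
Step 8: δ(q2, 1) = (q2, 1, L)  ⊢  11[q2]111□ (head at position 2)
Step 9: δ(q2, 1) = (q2, 1, L)  ⊢  1[q2]1111□ (head at position 1)
Step 10: δ(q2, 1) = (q2, 1, L)  ⊢  [q2]11111□ (head at position 0)
Step 11: δ(q2, 1) = (q2, 1, L)  ⊢  [q2]□11111□ (head at position -1)
Step 12: δ(q2, □) = (qA, □, R)  ⊢  □[qA]11111□ (head at position 0)
The machine is in qA, so it halts and accepts.
Number of transitions executed: 12.

Final answer: 12 steps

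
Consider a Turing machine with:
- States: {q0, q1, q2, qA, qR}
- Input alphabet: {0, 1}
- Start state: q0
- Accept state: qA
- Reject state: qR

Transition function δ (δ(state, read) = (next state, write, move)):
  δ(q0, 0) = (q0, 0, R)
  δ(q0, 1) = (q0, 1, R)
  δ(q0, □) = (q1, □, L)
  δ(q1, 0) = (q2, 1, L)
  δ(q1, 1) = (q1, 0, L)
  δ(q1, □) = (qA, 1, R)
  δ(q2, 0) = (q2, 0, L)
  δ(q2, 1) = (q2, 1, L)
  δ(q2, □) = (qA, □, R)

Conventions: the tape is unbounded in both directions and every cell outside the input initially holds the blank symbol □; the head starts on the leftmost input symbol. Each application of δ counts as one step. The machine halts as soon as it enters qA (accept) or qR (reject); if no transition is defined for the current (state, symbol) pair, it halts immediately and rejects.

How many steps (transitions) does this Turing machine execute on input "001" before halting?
Step 0: [q0]001 (head at position 0)
Step 1: δ(q0, 0) = (q0, 0, R)  ⊢  0[q0]01 (head at position 1)
Step 2: δ(q0, 0) = (q0, 0, R)  ⊢  00[q0]1 (head at position 2)
Step 3: δ(q0, 1) = (q0, 1, R)  ⊢  001[q0]□ (head at position 3)
Step 4: δ(q0, □) = (q1, □, L)  ⊢  00[q1]1□ (head at position 2)
Step 5: δ(q1, 1) = (q1, 0, L)  ⊢  0[q1]00□ (head at position 1)
Step 6: δ(q1, 0) = (q2, 1, L)  ⊢  [q2]010□ (head at position 0)
Step 7: δ(q2, 0) = (q2, 0, L)  ⊢  [q2]□010□ (head at position -1)
Step 8: δ(q2, □) = (qA, □, R)  ⊢  □[qA]010□ (head at position 0)
The machine is in qA, so it halts and accepts.
Number of transitions executed: 8.

Final answer: 8 steps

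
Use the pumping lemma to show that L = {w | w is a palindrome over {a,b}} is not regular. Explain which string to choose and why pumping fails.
Language: L = {w | w is a palindrome over {a,b}} (strings that read the same forwards and backwards)
Step 1: Assume for contradiction that L is regular, with pumping length p.
Step 2: Choose s = a^p b a^p. Then s ∈ L (it reads the same forwards and backwards) and |s| ≥ p.
Step 3: Consider any decomposition s = xyz with |xy| ≤ p and |y| > 0. Since |xy| ≤ p and the first p symbols of s are all a's, y = a^k for some k with 1 ≤ k ≤ p.
Step 4: Pumping up (i = 2): xy²z = a^(p+k) b a^p. Its reverse is a^p b a^(p+k) ≠ a^(p+k) b a^p (the single b is no longer in the middle), so xy²z is not a palindrome and xy²z ∉ L.
This contradicts the pumping lemma, so L is not regular.

Final answer: Choose s = a^p b a^p. Since |xy| ≤ p, y = a^k with k ≥ 1. Then xy²z = a^(p+k) b a^p is not a palindrome, so ∉ L.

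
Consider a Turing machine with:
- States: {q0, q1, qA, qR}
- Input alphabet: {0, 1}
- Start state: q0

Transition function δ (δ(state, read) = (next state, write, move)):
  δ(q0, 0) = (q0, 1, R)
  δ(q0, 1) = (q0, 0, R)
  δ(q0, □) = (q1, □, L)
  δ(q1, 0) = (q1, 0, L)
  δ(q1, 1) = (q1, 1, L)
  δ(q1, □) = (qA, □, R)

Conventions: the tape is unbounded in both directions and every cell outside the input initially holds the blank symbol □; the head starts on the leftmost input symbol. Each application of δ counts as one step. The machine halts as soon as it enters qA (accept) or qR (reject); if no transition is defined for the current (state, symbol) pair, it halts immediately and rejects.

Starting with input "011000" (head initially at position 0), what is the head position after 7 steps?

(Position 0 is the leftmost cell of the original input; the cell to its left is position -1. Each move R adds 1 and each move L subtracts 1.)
Step 0: [q0]011000 (head at position 0)
Step 1: δ(q0, 0) = (q0, 1, R)  ⊢  1[q0]11000 (head at position 1)
Step 2: δ(q0, 1) = (q0, 0, R)  ⊢  10[q0]1000 (head at position 2)
Step 3: δ(q0, 1) = (q0, 0, R)  ⊢  100[q0]000 (head at position 3)
Step 4: δ(q0, 0) = (q0, 1, R)  ⊢  1001[q0]00 (head at position 4)
Step 5: δ(q0, 0) = (q0, 1, R)  ⊢  10011[q0]0 (head at position 5)
Step 6: δ(q0, 0) = (q0, 1, R)  ⊢  100111[q0]□ (head at position 6)
Step 7: δ(q0, □) = (q1, □, L)  ⊢  10011[q1]1□ (head at position 5)
Head position after 7 steps: 5

Final answer: Position 5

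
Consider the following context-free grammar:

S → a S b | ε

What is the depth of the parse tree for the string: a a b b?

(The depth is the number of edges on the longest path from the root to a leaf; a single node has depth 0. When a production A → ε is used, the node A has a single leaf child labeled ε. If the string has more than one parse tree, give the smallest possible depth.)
The only parse tree applies S → a S b 2 times (once per matching a…b pair) and then S → ε.
The S nodes sit at depths 0, 1, …, 2; the innermost S (depth 2) has the single child ε at depth 3.
The terminal leaves a, b are at depths 1..2, so the longest root-to-leaf path is S → S → … → S → ε with 3 edges.
Depth = 3.

Final answer: 3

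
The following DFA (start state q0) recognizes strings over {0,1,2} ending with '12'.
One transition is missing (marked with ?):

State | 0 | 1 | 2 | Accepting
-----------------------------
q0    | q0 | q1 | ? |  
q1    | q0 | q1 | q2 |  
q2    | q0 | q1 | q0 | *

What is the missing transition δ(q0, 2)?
q0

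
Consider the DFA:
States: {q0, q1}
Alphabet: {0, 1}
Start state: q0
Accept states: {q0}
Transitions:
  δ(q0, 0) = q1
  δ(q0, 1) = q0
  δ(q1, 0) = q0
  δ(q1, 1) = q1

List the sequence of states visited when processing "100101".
Starting at q0
Read '1': q0 -> q0
Read '0': q0 -> q1
Read '0': q1 -> q0
Read '1': q0 -> q0
Read '0': q0 -> q1
Read '1': q1 -> q1

Final answer: q0 -> q0 -> q1 -> q0 -> q0 -> q1 -> q1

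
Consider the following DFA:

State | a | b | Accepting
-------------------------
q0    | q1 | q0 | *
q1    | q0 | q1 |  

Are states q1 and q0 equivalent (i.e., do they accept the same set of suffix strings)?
Try the suffix ε (the empty string).
From q1: q1 — not accepting.
From q0: q0 — accepting.
The two states disagree on this suffix, so they are not equivalent.

Final answer: No. Distinguishing string: ε (the empty string) - accepted from q0 but not from q1.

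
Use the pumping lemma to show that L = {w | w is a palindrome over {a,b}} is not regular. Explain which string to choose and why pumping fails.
Language: L = {w | w is a palindrome over {a,b}} (strings that read the same forwards and backwards)
Step 1: Assume for contradiction that L is regular, with pumping length p.
Step 2: Choose s = a^p b a^p. Then s ∈ L (it reads the same forwards and backwards) and |s| ≥ p.
Step 3: Consider any decomposition s = xyz with |xy| ≤ p and |y| > 0. Since |xy| ≤ p and the first p symbols of s are all a's, y = a^k for some k with 1 ≤ k ≤ p.
Step 4: Pumping up (i = 2): xy²z = a^(p+k) b a^p. Its reverse is a^p b a^(p+k) ≠ a^(p+k) b a^p (the single b is no longer in the middle), so xy²z is not a palindrome and xy²z ∉ L.
This contradicts the pumping lemma, so L is not regular.

Final answer: Choose s = a^p b a^p. Since |xy| ≤ p, y = a^k with k ≥ 1. Then xy²z = a^(p+k) b a^p is not a palindrome, so ∉ L.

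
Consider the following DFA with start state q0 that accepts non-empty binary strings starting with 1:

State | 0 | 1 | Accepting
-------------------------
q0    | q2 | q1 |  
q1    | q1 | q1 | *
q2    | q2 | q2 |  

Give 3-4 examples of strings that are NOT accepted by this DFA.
Any strings that end in a non-accepting state work; for example:
"010": q0 → q2 → q2 → q2; q2 is not accepting → rejected
"0000": q0 → q2 → q2 → q2 → q2; q2 is not accepting → rejected
"0010": q0 → q2 → q2 → q2 → q2; q2 is not accepting → rejected
"0111": q0 → q2 → q2 → q2 → q2; q2 is not accepting → rejected

Final answer: "010", "0000", "0010", "0111"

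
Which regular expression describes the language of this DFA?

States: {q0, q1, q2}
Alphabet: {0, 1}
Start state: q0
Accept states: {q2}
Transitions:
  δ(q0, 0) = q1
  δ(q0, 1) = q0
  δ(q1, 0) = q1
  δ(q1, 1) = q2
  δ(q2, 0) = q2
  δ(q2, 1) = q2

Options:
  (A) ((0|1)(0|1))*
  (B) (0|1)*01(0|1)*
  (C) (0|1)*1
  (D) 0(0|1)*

Testing sample strings against the DFA:
  '000' -> rejected
  '11001' -> accepted
  '00001' -> accepted
  '001' -> accepted
Checking each option for a counterexample:
  (A) ((0|1)(0|1))*: ε is rejected by the DFA but matches the regex → eliminated
  (B) (0|1)*01(0|1)*: agrees with the DFA on all strings of length ≤ 4
  (C) (0|1)*1: '1' is rejected by the DFA but matches the regex → eliminated
  (D) 0(0|1)*: '0' is rejected by the DFA but matches the regex → eliminated
Only (B) (0|1)*01(0|1)* is consistent with the DFA.

Final answer: (B) (0|1)*01(0|1)*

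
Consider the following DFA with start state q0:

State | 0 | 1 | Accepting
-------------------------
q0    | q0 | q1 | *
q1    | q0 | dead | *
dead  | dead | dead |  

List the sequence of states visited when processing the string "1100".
q0 → q1 → dead → dead → dead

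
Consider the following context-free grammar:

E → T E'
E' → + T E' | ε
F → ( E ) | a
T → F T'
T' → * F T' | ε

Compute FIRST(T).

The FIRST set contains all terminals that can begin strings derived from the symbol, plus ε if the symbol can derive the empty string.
FIRST(F): F → ( E ) contributes '(' and F → a contributes 'a', so FIRST(F) = {(, a}. F is not nullable.
FIRST(T): T → F T' begins with F, and F is not nullable, so FIRST(T) = FIRST(F) = {(, a}.

Final answer: {(, a}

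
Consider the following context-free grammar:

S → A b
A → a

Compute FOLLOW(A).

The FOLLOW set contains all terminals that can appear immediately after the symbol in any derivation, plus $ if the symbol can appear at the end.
A occurs only in S → A b, where it is immediately followed by the terminal b. So FOLLOW(A) = {b}.

Final answer: {b}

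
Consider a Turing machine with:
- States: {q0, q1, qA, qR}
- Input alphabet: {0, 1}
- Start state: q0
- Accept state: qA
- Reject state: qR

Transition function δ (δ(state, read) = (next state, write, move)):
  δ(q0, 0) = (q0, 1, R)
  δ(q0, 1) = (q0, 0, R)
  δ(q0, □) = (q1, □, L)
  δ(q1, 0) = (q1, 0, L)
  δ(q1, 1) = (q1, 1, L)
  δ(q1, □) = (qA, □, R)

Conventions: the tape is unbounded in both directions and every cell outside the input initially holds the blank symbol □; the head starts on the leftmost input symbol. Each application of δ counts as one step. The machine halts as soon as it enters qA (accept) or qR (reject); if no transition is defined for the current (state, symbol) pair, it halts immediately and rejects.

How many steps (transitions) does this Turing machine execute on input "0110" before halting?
Step 0: [q0]0110 (head at position 0)
Step 1: δ(q0, 0) = (q0, 1, R)  ⊢  1[q0]110 (head at position 1)
Step 2: δ(q0, 1) = (q0, 0, R)  ⊢  10[q0]10 (head at position 2)
Step 3: δ(q0, 1) = (q0, 0, R)  ⊢  100[q0]0 (head at position 3)
Step 4: δ(q0, 0) = (q0, 1, R)  ⊢  1001[q0]□ (head at position 4)
Step 5: δ(q0, □) = (q1, □, L)  ⊢  100[q1]1□ (head at position 3)
Step 6: δ(q1, 1) = (q1, 1, L)  ⊢  10[q1]01□ (head at position 2)
Step 7: δ(q1, 0) = (q1, 0, L)  ⊢  1[q1]001□ (head at position 1)
Step 8: δ(q1, 0) = (q1, 0, L)  ⊢  [q1]1001□ (head at position 0)
Step 9: δ(q1, 1) = (q1, 1, L)  ⊢  [q1]□1001□ (head at position -1)
Step 10: δ(q1, □) = (qA, □, R)  ⊢  □[qA]1001□ (head at position 0)
The machine is in qA, so it halts and accepts.
Number of transitions executed: 10.

Final answer: 10 steps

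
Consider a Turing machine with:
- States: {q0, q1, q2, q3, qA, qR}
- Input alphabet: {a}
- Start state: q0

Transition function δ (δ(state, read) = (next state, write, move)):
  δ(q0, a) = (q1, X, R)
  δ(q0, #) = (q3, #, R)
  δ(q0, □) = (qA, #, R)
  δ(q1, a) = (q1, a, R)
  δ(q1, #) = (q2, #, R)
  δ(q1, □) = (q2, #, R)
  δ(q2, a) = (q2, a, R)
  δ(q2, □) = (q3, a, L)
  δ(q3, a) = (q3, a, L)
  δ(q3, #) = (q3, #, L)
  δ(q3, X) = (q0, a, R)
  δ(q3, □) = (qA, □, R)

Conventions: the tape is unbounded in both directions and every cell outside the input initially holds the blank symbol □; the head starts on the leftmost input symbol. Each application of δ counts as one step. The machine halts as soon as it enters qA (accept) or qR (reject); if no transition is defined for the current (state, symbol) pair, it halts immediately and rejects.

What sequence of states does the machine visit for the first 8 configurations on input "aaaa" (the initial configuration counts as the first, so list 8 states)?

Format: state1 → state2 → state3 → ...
Step 0: [q0]aaaa (head at position 0)
Step 1: δ(q0, a) = (q1, X, R)  ⊢  X[q1]aaa (head at position 1)
Step 2: δ(q1, a) = (q1, a, R)  ⊢  Xa[q1]aa (head at position 2)
Step 3: δ(q1, a) = (q1, a, R)  ⊢  Xaa[q1]a (head at position 3)
Step 4: δ(q1, a) = (q1, a, R)  ⊢  Xaaa[q1]□ (head at position 4)
Step 5: δ(q1, □) = (q2, #, R)  ⊢  Xaaa#[q2]□ (head at position 5)
Step 6: δ(q2, □) = (q3, a, L)  ⊢  Xaaa[q3]#a (head at position 4)
Step 7: δ(q3, #) = (q3, #, L)  ⊢  Xaa[q3]a#a (head at position 3)
Reading off the states of these 8 configurations: q0 → q1 → q1 → q1 → q1 → q2 → q3 → q3

Final answer: q0 → q1 → q1 → q1 → q1 → q2 → q3 → q3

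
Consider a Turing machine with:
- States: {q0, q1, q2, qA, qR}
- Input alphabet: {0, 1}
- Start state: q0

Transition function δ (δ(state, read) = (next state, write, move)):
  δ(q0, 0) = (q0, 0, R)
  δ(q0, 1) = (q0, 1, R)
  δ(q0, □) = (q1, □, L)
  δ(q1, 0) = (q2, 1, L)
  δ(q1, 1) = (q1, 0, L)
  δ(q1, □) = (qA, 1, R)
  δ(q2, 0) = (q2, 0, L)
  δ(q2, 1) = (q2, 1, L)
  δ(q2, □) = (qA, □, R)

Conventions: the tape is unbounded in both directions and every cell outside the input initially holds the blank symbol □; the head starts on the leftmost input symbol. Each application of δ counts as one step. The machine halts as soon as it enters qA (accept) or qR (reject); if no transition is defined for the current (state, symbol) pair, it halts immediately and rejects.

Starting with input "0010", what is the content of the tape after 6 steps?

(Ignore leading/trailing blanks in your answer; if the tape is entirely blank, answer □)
Step 0: [q0]0010 (head at position 0)
Step 1: δ(q0, 0) = (q0, 0, R)  ⊢  0[q0]010 (head at position 1)
Step 2: δ(q0, 0) = (q0, 0, R)  ⊢  00[q0]10 (head at position 2)
Step 3: δ(q0, 1) = (q0, 1, R)  ⊢  001[q0]0 (head at position 3)
Step 4: δ(q0, 0) = (q0, 0, R)  ⊢  0010[q0]□ (head at position 4)
Step 5: δ(q0, □) = (q1, □, L)  ⊢  001[q1]0□ (head at position 3)
Step 6: δ(q1, 0) = (q2, 1, L)  ⊢  00[q2]11□ (head at position 2)
Tape after 6 steps (ignoring surrounding blanks): 0011

Final answer: Tape: 0011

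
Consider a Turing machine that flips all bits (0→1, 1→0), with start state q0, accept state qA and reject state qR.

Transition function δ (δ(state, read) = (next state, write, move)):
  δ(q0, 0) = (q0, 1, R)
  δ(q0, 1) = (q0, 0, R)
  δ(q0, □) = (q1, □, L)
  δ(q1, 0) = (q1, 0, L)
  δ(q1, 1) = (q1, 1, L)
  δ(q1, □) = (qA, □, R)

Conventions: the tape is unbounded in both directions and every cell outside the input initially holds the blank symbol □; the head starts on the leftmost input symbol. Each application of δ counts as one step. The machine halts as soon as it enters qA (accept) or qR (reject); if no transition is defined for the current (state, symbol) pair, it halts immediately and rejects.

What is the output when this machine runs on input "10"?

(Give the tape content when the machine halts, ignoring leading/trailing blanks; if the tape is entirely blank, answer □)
Step 0: [q0]10 (head at position 0)
Step 1: δ(q0, 1) = (q0, 0, R)  ⊢  0[q0]0 (head at position 1)
Step 2: δ(q0, 0) = (q0, 1, R)  ⊢  01[q0]□ (head at position 2)
Step 3: δ(q0, □) = (q1, □, L)  ⊢  0[q1]1□ (head at position 1)
Step 4: δ(q1, 1) = (q1, 1, L)  ⊢  [q1]01□ (head at position 0)
Step 5: δ(q1, 0) = (q1, 0, L)  ⊢  [q1]□01□ (head at position -1)
Step 6: δ(q1, □) = (qA, □, R)  ⊢  □[qA]01□ (head at position 0)
The machine is in qA, so it halts and accepts.
Tape content when halted (ignoring surrounding blanks): 01

Final answer: Output: 01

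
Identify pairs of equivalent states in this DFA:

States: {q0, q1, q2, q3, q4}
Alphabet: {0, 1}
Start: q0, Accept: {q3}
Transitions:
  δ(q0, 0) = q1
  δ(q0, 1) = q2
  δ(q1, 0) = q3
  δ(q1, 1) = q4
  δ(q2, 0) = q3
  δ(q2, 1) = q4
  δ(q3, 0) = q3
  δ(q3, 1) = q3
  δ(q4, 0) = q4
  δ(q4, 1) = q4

Using the table-filling algorithm:
Round 0 – mark pairs where exactly one state is accepting: (q0,q3), (q1,q3), (q2,q3), (q3,q4)
Round 1 – newly marked: (q0,q1) [on 0: q1 vs q3, already marked]; (q0,q2) [on 0: q1 vs q3, already marked]; (q1,q4) [on 0: q3 vs q4, already marked]; (q2,q4) [on 0: q3 vs q4, already marked]
Round 2 – newly marked: (q0,q4) [on 0: q1 vs q4, already marked]
No further pairs can be marked.
(q1, q2) unmarked: δ(q1,0)=q3, δ(q2,0)=q3; δ(q1,1)=q4, δ(q2,1)=q4 → equivalent
Equivalent pairs: (q1, q2)

Final answer: Equivalent pairs: (q1, q2)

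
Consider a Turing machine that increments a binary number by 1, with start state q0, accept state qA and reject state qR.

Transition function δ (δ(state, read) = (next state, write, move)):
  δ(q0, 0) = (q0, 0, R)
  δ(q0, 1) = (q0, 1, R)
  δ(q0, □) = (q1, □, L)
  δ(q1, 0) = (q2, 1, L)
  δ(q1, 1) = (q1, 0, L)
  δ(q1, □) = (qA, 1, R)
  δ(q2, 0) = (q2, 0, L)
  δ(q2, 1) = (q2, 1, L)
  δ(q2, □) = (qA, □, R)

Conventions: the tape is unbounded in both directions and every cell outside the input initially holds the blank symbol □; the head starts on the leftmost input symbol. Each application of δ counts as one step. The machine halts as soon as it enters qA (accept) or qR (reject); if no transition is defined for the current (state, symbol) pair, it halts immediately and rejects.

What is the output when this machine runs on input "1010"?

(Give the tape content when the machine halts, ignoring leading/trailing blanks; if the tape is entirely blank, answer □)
Step 0: [q0]1010 (head at position 0)
Step 1: δ(q0, 1) = (q0, 1, R)  ⊢  1[q0]010 (head at position 1)
Step 2: δ(q0, 0) = (q0, 0, R)  ⊢  10[q0]10 (head at position 2)
Step 3: δ(q0, 1) = (q0, 1, R)  ⊢  101[q0]0 (head at position 3)
Step 4: δ(q0, 0) = (q0, 0, R)  ⊢  1010[q0]□ (head at position 4)
Step 5: δ(q0, □) = (q1, □, L)  ⊢  101[q1]0□ (head at position 3)
Step 6: δ(q1, 0) = (q2, 1, L)  ⊢  10[q2]11□ (head at position 2)
Step 7: δ(q2, 1) = (q2, 1, L)  ⊢  1[q2]011□ (head at position 1)
Step 8: δ(q2, 0) = (q2, 0, L)  ⊢  [q2]1011□ (head at position 0)
Step 9: δ(q2, 1) = (q2, 1, L)  ⊢  [q2]□1011□ (head at position -1)
Step 10: δ(q2, □) = (qA, □, R)  ⊢  □[qA]1011□ (head at position 0)
The machine is in qA, so it halts and accepts.
Tape content when halted (ignoring surrounding blanks): 1011

Final answer: Output: 1011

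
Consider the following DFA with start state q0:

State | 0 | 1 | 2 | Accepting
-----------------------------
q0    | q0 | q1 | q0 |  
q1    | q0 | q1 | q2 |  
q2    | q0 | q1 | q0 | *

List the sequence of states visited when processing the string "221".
q0 → q0 → q0 → q1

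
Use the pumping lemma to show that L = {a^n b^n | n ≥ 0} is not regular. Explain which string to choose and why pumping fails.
Language: L = {a^n b^n | n ≥ 0} (equal numbers of a's followed by b's)
Step 1: Assume for contradiction that L is regular, with pumping length p.
Step 2: Choose s = a^p b^p. Then s ∈ L (it has p a's followed by p b's) and |s| ≥ p.
Step 3: Consider any decomposition s = xyz with |xy| ≤ p and |y| > 0. Since |xy| ≤ p and the first p symbols of s are all a's, y = a^k for some k with 1 ≤ k ≤ p.
Step 4: Pumping up (i = 2): xy²z = a^(p+k) b^p, which has more a's than b's, so xy²z ∉ L.
This contradicts the pumping lemma, so L is not regular.

Final answer: Choose s = a^p b^p. Since |xy| ≤ p, y = a^k with k ≥ 1. Then xy²z = a^(p+k) b^p ∉ L.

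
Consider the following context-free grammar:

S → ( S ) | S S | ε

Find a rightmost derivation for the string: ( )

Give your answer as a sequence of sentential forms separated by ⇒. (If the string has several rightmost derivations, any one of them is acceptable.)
Start with S.
Step 1: the rightmost non-terminal is S; apply S → ( S ):  ( S )
Step 2: the rightmost non-terminal is S; apply S → ε:  ( )

Final answer: S ⇒ ( S ) ⇒ ( )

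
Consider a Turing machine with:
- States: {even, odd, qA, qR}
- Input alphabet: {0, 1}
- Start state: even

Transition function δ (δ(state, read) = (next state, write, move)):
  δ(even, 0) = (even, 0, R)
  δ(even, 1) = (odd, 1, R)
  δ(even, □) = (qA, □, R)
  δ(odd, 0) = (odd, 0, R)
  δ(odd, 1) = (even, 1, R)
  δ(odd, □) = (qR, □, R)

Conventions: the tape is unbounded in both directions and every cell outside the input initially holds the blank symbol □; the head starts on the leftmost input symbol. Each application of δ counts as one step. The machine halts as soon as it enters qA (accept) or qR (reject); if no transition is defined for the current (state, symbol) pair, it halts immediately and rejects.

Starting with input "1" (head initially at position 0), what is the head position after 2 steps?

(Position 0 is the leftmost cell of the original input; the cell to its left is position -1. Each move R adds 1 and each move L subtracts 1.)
Step 0: [even]1 (head at position 0)
Step 1: δ(even, 1) = (odd, 1, R)  ⊢  1[odd]□ (head at position 1)
Step 2: δ(odd, □) = (qR, □, R)  ⊢  1□[qR]□ (head at position 2)
Head position after 2 steps: 2

Final answer: Position 2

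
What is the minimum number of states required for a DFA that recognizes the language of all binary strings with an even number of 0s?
Language: binary strings with an even number of 0s
Lower bound (Myhill–Nerode): the prefixes ε, 0 are pairwise distinguishable:
  ε vs 0: suffix ε distinguishes them (ε has zero 0s (accepted), 0 has one 0 (rejected))
So any DFA needs at least 2 states.
Upper bound: a DFA with 2 states exists (one state per class above).
Minimum states: 2

Final answer: 2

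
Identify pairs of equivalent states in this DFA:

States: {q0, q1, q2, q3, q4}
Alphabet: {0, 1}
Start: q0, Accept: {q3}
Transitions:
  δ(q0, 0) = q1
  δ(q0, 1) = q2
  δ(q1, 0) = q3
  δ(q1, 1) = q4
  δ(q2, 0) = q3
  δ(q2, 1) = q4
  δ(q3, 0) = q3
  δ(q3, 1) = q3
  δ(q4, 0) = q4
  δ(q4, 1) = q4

Using the table-filling algorithm:
Round 0 – mark pairs where exactly one state is accepting: (q0,q3), (q1,q3), (q2,q3), (q3,q4)
Round 1 – newly marked: (q0,q1) [on 0: q1 vs q3, already marked]; (q0,q2) [on 0: q1 vs q3, already marked]; (q1,q4) [on 0: q3 vs q4, already marked]; (q2,q4) [on 0: q3 vs q4, already marked]
Round 2 – newly marked: (q0,q4) [on 0: q1 vs q4, already marked]
No further pairs can be marked.
(q1, q2) unmarked: δ(q1,0)=q3, δ(q2,0)=q3; δ(q1,1)=q4, δ(q2,1)=q4 → equivalent
Equivalent pairs: (q1, q2)

Final answer: Equivalent pairs: (q1, q2)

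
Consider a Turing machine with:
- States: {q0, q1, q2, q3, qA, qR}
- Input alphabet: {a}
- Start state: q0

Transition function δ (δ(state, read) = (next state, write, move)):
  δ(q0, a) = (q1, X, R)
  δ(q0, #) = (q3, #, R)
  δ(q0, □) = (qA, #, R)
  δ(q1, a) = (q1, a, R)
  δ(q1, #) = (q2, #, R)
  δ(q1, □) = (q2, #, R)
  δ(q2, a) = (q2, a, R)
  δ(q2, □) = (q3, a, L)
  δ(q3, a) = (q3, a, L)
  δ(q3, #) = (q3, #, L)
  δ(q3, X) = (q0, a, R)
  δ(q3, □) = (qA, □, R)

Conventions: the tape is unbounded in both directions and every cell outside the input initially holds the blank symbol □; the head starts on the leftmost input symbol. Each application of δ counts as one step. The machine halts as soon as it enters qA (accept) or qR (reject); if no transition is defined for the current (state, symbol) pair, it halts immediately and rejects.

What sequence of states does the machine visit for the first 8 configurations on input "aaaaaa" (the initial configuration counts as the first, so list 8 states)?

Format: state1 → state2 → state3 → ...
Step 0: [q0]aaaaaa (head at position 0)
Step 1: δ(q0, a) = (q1, X, R)  ⊢  X[q1]aaaaa (head at position 1)
Step 2: δ(q1, a) = (q1, a, R)  ⊢  Xa[q1]aaaa (head at position 2)
Step 3: δ(q1, a) = (q1, a, R)  ⊢  Xaa[q1]aaa (head at position 3)
Step 4: δ(q1, a) = (q1, a, R)  ⊢  Xaaa[q1]aa (head at position 4)
Step 5: δ(q1, a) = (q1, a, R)  ⊢  Xaaaa[q1]a (head at position 5)
Step 6: δ(q1, a) = (q1, a, R)  ⊢  Xaaaaa[q1]□ (head at position 6)
Step 7: δ(q1, □) = (q2, #, R)  ⊢  Xaaaaa#[q2]□ (head at position 7)
Reading off the states of these 8 configurations: q0 → q1 → q1 → q1 → q1 → q1 → q1 → q2

Final answer: q0 → q1 → q1 → q1 → q1 → q1 → q1 → q2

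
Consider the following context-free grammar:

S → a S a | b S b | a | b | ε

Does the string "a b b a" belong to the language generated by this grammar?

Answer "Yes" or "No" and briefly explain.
A derivation exists: S ⇒ a S a ⇒ a b S b a ⇒ a b b a (using S → a S a, S → b S b, then S → ε).

Final answer: Yes - a valid derivation exists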